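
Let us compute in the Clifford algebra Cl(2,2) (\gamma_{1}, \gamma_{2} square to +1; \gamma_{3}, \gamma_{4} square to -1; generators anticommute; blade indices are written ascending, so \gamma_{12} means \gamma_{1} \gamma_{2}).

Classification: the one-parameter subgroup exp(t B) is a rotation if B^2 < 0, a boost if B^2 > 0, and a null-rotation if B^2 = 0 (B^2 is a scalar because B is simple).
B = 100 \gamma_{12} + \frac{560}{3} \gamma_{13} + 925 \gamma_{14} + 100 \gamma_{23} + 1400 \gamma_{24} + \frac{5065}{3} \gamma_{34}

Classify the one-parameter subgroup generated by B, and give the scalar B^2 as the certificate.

B^2 term by term: the squares give (100)^2*(\gamma_{12})^2 + (\frac{560}{3})^2*(\gamma_{13})^2 + (925)^2*(\gamma_{14})^2 + (100)^2*(\gamma_{23})^2 + (1400)^2*(\gamma_{24})^2 + (\frac{5065}{3})^2*(\gamma_{34})^2 = 10000*(-1) + \frac{313600}{9}*(+1) + 855625*(+1) + 10000*(+1) + 1960000*(+1) + \frac{25654225}{9}*(-1) = 0 (each basis 2-blade squares to minus the product of its generators' squares); cross terms between blades sharing an index anticommute and cancel; the commuting (index-disjoint) pairs give grade-4 terms 2*c*c'*(blade product), which cancel blade by blade — \gamma_{1234}: \frac{1013000}{3} - \frac{1568000}{3} + 185000 = 0 — confirming B is simple. So B^2 = 0.
Answer: null-rotation, certificate B^2 = 0. Key observation: B^2 = 0 is a conjugation invariant, so its sign decides the class regardless of the surface form of B.


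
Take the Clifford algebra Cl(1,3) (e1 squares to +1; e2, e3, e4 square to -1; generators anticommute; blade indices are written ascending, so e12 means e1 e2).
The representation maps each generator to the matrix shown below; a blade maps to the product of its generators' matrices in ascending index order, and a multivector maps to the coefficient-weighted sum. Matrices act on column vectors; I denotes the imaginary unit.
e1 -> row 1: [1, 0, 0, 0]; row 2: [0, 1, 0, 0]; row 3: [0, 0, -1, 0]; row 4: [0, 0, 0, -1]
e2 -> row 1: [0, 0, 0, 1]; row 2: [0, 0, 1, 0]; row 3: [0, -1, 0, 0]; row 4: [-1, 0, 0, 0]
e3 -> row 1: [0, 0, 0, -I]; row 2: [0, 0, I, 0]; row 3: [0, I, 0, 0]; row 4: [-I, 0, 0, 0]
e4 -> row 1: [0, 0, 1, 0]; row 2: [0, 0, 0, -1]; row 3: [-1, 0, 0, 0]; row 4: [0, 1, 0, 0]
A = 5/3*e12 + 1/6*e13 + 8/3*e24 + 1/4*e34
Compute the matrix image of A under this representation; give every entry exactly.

Bivector images (products of the table entries): rho(e12) = rho(e1)rho(e2) = row 1: [0, 0, 0, 1]; row 2: [0, 0, 1, 0]; row 3: [0, 1, 0, 0]; row 4: [1, 0, 0, 0]; rho(e13) = rho(e1)rho(e3) = row 1: [0, 0, 0, -I]; row 2: [0, 0, I, 0]; row 3: [0, -I, 0, 0]; row 4: [I, 0, 0, 0]; rho(e24) = rho(e2)rho(e4) = row 1: [0, 1, 0, 0]; row 2: [-1, 0, 0, 0]; row 3: [0, 0, 0, 1]; row 4: [0, 0, -1, 0]; rho(e34) = rho(e3)rho(e4) = row 1: [0, -I, 0, 0]; row 2: [-I, 0, 0, 0]; row 3: [0, 0, 0, -I]; row 4: [0, 0, -I, 0].
M = (5/3)*rho(e12) + (1/6)*rho(e13) + (8/3)*rho(e24) + (1/4)*rho(e34), summed entrywise:
Answer: row 1: [0, 8/3 - I/4, 0, 5/3 - I/6]; row 2: [-8/3 - I/4, 0, 5/3 + I/6, 0]; row 3: [0, 5/3 - I/6, 0, 8/3 - I/4]; row 4: [5/3 + I/6, 0, -8/3 - I/4, 0]


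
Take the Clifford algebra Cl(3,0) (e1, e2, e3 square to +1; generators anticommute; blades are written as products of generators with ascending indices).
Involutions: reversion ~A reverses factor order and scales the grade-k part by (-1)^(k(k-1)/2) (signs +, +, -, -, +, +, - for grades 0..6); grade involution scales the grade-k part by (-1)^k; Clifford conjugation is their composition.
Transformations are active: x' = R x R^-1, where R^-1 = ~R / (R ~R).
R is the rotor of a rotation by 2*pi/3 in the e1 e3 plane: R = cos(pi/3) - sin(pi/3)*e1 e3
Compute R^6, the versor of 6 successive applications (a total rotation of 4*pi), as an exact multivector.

Half-angle bookkeeping: 6 applications in e1 e3 add up to rotor phase 6*pi/3 = 2*pi, so R^6 = cos(2*pi) - sin(2*pi)*e1 e3.
cos(2*pi) = 1 and sin(2*pi) = 0, so R^6 = 1. The total rotation 4*pi is 2 full turns, so every vector returns to itself, yet the rotor is +1, back on the identity sheet (an even number of 2*pi turns).
Answer: 1


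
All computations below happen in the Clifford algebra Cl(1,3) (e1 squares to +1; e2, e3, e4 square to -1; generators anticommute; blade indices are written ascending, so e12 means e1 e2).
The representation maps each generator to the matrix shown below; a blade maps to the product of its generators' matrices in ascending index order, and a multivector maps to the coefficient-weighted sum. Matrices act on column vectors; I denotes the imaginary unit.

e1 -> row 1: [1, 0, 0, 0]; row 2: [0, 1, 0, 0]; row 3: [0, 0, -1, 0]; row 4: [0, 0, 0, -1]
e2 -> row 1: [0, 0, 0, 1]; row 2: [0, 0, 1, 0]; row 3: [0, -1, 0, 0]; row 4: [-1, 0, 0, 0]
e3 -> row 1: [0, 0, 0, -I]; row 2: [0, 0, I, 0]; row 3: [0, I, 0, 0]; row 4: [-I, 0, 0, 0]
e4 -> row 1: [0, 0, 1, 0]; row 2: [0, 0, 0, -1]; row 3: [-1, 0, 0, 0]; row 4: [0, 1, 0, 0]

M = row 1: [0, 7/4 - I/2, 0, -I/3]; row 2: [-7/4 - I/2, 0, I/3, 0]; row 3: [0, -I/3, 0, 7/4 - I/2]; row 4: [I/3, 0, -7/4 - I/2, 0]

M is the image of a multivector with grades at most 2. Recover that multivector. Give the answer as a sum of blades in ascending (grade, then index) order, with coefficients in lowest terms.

Method: the blade images are trace-orthogonal — tr(rho(e_A) rho(e_B)^-1) = 4 if A = B and 0 otherwise — and rho(e_A)^-1 = (e_A)^2 * rho(e_A) with (e_A)^2 = +1 or -1, so the coefficient of e_A in the preimage is (e_A)^2 * tr(M rho(e_A))/4.
Nonzero projections over blades of grade <= 2: e13: (e13)^2 = +1, tr(M rho(e13)) = 4/3, coefficient 1/3; e24: (e24)^2 = -1, tr(M rho(e24)) = -7, coefficient 7/4; e34: (e34)^2 = -1, tr(M rho(e34)) = -2, coefficient 1/2. Every other blade of grade <= 2 projects to 0.
Answer: 1/3*e13 + 7/4*e24 + 1/2*e34


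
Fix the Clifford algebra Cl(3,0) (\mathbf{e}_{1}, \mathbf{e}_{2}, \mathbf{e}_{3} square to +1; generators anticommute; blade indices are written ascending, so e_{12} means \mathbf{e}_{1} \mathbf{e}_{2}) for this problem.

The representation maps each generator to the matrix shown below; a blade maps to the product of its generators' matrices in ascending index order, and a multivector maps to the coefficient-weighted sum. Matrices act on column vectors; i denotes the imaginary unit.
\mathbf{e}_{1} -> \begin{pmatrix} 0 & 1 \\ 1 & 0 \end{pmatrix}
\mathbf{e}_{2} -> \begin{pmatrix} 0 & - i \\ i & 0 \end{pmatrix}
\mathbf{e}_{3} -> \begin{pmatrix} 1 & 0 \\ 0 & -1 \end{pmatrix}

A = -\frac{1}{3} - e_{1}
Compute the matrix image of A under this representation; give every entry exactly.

M = (-\frac{1}{3})*1 + (-1)*rho(e_{1}), summed entrywise (1 is the identity matrix):
Answer: \begin{pmatrix} - \frac{1}{3} & -1 \\ -1 & - \frac{1}{3} \end{pmatrix}


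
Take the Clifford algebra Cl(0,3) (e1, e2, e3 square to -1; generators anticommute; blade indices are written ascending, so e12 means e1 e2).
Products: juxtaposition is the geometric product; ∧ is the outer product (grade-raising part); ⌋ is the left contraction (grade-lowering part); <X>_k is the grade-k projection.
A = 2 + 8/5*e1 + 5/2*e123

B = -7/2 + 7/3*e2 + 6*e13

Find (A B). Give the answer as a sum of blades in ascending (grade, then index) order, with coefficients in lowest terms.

step 1: -7 - 28/5*e1 + 59/3*e2 - 48/5*e3 + 56/15*e12 + 107/6*e13 - 35/4*e123
Answer: -7 - 28/5*e1 + 59/3*e2 - 48/5*e3 + 56/15*e12 + 107/6*e13 - 35/4*e123


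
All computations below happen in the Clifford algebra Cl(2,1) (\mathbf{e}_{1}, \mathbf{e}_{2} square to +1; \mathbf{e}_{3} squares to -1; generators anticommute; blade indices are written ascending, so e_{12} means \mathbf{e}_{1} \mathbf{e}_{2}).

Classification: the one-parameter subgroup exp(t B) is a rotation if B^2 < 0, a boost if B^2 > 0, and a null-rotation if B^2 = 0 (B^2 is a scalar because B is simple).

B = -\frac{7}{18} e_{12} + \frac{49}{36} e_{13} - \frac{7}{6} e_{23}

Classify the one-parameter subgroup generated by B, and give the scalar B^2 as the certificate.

B^2 term by term: the squares give (-\frac{7}{18})^2*(e_{12})^2 + (\frac{49}{36})^2*(e_{13})^2 + (-\frac{7}{6})^2*(e_{23})^2 = \frac{49}{324}*(-1) + \frac{2401}{1296}*(+1) + \frac{49}{36}*(+1) = \frac{49}{16} (each basis 2-blade squares to minus the product of its generators' squares); cross terms between blades sharing an index anticommute and cancel. So B^2 = \frac{49}{16}.
Answer: boost, certificate B^2 = \frac{49}{16}. The invariant at work: B^2 = \frac{49}{16} is unchanged by conjugation, hence its sign classifies the subgroup whatever basis B is written in.


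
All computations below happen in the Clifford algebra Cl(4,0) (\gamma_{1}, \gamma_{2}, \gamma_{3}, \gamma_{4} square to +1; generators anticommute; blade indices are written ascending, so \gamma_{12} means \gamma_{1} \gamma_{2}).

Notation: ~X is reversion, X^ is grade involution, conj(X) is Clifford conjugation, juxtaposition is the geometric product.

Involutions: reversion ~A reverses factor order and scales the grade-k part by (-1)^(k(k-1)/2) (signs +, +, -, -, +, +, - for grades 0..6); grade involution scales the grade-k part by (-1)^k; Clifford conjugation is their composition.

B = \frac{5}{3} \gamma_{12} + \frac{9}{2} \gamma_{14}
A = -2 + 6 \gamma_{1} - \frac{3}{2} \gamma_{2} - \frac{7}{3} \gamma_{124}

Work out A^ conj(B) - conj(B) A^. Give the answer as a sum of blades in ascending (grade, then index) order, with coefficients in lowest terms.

first term: \frac{5}{2} \gamma_{1} - \frac{1}{2} \gamma_{2} + \frac{278}{9} \gamma_{4} + \frac{10}{3} \gamma_{12} + 9 \gamma_{14} + \frac{27}{4} \gamma_{124}
second term: -\frac{5}{2} \gamma_{1} - \frac{41}{2} \gamma_{2} - \frac{208}{9} \gamma_{4} + \frac{10}{3} \gamma_{12} + 9 \gamma_{14} + \frac{27}{4} \gamma_{124}
Answer: 5 \gamma_{1} + 20 \gamma_{2} + 54 \gamma_{4}


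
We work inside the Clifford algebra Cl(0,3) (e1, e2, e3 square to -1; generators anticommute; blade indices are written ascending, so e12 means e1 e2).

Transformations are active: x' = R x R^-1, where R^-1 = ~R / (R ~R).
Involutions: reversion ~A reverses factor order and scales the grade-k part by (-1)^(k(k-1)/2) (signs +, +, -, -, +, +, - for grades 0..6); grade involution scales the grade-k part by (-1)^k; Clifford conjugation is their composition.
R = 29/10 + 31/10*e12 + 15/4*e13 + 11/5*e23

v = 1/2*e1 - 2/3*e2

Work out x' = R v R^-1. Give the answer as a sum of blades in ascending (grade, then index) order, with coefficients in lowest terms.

~R = 29/10 - 31/10*e12 - 15/4*e13 - 11/5*e23, and R ~R = 14769/400, so R^-1 = ~R / (14769/400).
R v = 211/60*e1 - 23/60*e2 + 49/120*e3 + 18/5*e123
Answer: 42661/88614*e1 - 5530/44307*e2 + 29626/44307*e3


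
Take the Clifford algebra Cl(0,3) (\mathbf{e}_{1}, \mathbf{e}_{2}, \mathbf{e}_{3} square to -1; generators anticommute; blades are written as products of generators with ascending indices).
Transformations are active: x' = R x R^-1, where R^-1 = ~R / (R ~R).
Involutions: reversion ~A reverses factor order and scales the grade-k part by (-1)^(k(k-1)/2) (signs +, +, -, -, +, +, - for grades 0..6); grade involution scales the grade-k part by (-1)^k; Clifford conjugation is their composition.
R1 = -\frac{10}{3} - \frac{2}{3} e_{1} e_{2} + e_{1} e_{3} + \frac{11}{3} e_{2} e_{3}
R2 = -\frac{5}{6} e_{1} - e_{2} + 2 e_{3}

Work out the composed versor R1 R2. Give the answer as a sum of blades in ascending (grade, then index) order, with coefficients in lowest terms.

Distribute over the terms of R2 (each basis-blade product reordered to ascending indices, repeated generators contracted through their squares):
R1 (-\frac{5}{6} e_{1}) = \frac{25}{9} e_{1} + \frac{5}{9} e_{2} - \frac{5}{6} e_{3} - \frac{55}{18} e_{1} e_{2} e_{3}
R1 (-e_{2}) = -\frac{2}{3} e_{1} + \frac{10}{3} e_{2} - \frac{11}{3} e_{3} + e_{1} e_{2} e_{3}
R1 (2 e_{3}) = -2 e_{1} - \frac{22}{3} e_{2} - \frac{20}{3} e_{3} - \frac{4}{3} e_{1} e_{2} e_{3}
Summing the partial products and collecting blades:
Answer: \frac{1}{9} e_{1} - \frac{31}{9} e_{2} - \frac{67}{6} e_{3} - \frac{61}{18} e_{1} e_{2} e_{3}


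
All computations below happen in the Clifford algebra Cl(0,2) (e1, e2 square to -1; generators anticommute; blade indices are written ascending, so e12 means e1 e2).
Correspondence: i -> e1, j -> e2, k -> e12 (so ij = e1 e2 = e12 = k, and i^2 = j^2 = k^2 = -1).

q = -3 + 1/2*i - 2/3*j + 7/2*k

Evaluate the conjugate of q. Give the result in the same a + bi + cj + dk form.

In blades: q = -3 + 1/2*e1 - 2/3*e2 + 7/2*e12.
Conjugation here is Clifford conjugation: the scalar is fixed and the grade-1 and grade-2 blades all flip sign, giving -3 - 1/2*e1 + 2/3*e2 - 7/2*e12; translating back:
Answer: -3 - 1/2*i + 2/3*j - 7/2*k


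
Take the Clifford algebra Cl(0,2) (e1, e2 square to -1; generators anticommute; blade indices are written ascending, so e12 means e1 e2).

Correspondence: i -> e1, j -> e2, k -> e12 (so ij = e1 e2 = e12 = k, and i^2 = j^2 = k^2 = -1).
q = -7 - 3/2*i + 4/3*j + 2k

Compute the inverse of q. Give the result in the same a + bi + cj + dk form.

In blades: q = -7 - 3/2*e1 + 4/3*e2 + 2*e12.
With qbar = -7 + 3/2*e1 - 4/3*e2 - 2*e12 (scalar fixed, mapped units negated), q qbar = 2053/36 (the sum of squared coefficients), so q^-1 = qbar / (2053/36) = -252/2053 + 54/2053*e1 - 48/2053*e2 - 72/2053*e12; translating back:
Answer: -252/2053 + 54/2053*i - 48/2053*j - 72/2053*k


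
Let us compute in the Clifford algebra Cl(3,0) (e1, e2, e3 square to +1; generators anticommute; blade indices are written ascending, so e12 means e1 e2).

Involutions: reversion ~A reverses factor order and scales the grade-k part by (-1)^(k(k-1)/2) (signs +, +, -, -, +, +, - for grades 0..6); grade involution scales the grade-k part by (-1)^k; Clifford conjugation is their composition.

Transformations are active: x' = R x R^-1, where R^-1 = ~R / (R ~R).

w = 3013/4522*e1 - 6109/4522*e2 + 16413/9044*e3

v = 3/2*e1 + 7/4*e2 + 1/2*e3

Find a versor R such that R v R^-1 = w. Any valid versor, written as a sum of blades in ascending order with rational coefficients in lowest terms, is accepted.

Construction: equal norms (both 89/16) license R = v + w = 4898/2261*e1 + 3609/9044*e2 + 20935/9044*e3 — nothing changes along that direction, while (v - w)/2 changes sign, so v maps onto w.
Answer: 4898/2261*e1 + 3609/9044*e2 + 20935/9044*e3


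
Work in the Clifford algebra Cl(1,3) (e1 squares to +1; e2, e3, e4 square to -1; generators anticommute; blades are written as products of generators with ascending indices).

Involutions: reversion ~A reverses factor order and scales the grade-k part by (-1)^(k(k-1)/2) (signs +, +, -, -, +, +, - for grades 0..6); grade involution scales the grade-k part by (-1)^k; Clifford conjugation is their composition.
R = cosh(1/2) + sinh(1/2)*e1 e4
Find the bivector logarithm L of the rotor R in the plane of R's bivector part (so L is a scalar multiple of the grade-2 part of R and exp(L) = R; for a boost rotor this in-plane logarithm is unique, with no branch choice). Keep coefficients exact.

The scalar part of R is cosh(1/2), so cosh pins the rapidity up to sign — the sign comes from the bivector part; dividing that part by sinh of the rapidity yields the plane, and the in-plane L = rapidity * plane is unique because the two sign choices cancel.
Concretely: cosh(rapidity) = cosh(1/2) gives rapidity = ±1/2, and since rapidity/sinh(rapidity) is even the sign is immaterial: L = (rapidity/sinh(rapidity)) * <R>_2 = (1/(2*sinh(1/2))) * <R>_2.
Answer: 1/2*e1 e4


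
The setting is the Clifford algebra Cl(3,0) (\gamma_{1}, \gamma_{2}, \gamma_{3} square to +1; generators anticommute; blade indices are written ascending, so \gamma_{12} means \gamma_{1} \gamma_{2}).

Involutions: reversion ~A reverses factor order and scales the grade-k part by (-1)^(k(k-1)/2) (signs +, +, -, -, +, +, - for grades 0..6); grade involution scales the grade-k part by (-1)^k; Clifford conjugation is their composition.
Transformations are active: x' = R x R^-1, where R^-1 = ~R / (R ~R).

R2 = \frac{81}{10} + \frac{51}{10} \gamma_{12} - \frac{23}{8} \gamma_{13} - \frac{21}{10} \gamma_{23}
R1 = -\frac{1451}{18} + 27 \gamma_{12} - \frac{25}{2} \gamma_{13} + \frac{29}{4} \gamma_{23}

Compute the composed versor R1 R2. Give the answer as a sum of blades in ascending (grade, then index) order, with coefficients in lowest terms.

Distribute over the terms of R1 (each basis-blade product reordered to ascending indices, repeated generators contracted through their squares):
(-\frac{1451}{18}) R2 = -\frac{13059}{20} - \frac{24667}{60} \gamma_{12} + \frac{33373}{144} \gamma_{13} + \frac{10157}{60} \gamma_{23}
(27 \gamma_{12}) R2 = -\frac{1377}{10} + \frac{2187}{10} \gamma_{12} - \frac{567}{10} \gamma_{13} + \frac{621}{8} \gamma_{23}
(-\frac{25}{2} \gamma_{13}) R2 = -\frac{575}{16} - \frac{105}{4} \gamma_{12} - \frac{405}{4} \gamma_{13} - \frac{255}{4} \gamma_{23}
(\frac{29}{4} \gamma_{23}) R2 = \frac{609}{40} - \frac{667}{32} \gamma_{12} - \frac{1479}{40} \gamma_{13} + \frac{2349}{40} \gamma_{23}
Summing the partial products and collecting blades:
Answer: -\frac{64909}{80} - \frac{22993}{96} \gamma_{12} + \frac{26519}{720} \gamma_{13} + \frac{14513}{60} \gamma_{23}


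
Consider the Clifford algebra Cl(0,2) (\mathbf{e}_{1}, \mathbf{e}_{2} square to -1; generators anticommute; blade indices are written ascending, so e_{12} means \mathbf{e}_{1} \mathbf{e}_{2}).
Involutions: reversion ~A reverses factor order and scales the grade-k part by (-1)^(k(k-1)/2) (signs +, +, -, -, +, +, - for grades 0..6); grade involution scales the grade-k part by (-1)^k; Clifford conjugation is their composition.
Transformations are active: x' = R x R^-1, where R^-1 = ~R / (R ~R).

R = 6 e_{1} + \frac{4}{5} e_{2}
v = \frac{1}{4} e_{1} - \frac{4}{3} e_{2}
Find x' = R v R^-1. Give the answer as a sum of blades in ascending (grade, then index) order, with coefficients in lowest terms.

~R = 6 e_{1} + \frac{4}{5} e_{2}, and R ~R = -\frac{916}{25}, so R^-1 = ~R / (-\frac{916}{25}).
R v = -\frac{13}{30} - \frac{41}{5} e_{12}
Answer: -\frac{99}{916} e_{1} + \frac{929}{687} e_{2}


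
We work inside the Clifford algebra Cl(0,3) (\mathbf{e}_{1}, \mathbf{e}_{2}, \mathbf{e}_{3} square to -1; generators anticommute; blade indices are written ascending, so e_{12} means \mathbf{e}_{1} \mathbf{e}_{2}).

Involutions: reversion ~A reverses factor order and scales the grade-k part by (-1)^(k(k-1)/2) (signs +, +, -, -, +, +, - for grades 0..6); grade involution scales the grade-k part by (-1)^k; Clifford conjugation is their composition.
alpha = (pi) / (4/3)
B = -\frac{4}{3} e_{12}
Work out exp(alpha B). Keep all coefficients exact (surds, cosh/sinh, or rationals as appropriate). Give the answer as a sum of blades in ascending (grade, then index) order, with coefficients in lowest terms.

B^2 = (-\frac{4}{3})^2*(e_{12})^2 = \frac{16}{9}*(-1) = -\frac{16}{9} (a basis 2-blade squares to minus the product of its generators' squares).
B^2 = -\frac{16}{9} — circular case — the even/odd split gives cos and sin: l = \frac{4}{3}, alpha*l = \pi, so exp(alpha B) = cos(\pi) + (sin(\pi)/(\frac{4}{3}))*B = -1 + (0)*B.
Answer: -1


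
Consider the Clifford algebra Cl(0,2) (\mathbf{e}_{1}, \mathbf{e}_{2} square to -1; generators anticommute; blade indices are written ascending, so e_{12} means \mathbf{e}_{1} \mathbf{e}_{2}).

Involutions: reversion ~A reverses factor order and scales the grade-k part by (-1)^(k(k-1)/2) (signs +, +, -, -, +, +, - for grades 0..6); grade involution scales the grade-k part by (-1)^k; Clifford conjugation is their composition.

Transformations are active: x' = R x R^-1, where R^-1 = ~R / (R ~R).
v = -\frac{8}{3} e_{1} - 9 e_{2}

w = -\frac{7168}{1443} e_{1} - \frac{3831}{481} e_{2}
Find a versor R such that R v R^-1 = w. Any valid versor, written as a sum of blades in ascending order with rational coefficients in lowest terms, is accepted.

R = v + w = -\frac{3672}{481} e_{1} - \frac{8160}{481} e_{2} works: the equal norms (-\frac{793}{9}) guarantee its sandwich swaps v into w.
Answer: -\frac{3672}{481} e_{1} - \frac{8160}{481} e_{2}


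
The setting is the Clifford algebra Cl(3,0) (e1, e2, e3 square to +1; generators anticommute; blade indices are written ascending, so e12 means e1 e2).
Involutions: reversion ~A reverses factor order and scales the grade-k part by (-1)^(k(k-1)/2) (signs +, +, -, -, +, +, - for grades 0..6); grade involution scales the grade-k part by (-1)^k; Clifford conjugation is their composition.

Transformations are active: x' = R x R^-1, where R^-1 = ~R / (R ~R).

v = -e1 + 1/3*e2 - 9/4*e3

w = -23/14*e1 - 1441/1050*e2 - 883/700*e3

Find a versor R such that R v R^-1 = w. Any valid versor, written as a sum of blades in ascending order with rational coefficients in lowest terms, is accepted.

Key observation: q(v) = q(w) = 889/144 (sandwiches preserve the norm), so R = v + w = -37/14*e1 - 1091/1050*e2 - 1229/350*e3 works whenever it is invertible — the component of v along it is kept and (v - w)/2 reverses, sending v to w.
Answer: -37/14*e1 - 1091/1050*e2 - 1229/350*e3


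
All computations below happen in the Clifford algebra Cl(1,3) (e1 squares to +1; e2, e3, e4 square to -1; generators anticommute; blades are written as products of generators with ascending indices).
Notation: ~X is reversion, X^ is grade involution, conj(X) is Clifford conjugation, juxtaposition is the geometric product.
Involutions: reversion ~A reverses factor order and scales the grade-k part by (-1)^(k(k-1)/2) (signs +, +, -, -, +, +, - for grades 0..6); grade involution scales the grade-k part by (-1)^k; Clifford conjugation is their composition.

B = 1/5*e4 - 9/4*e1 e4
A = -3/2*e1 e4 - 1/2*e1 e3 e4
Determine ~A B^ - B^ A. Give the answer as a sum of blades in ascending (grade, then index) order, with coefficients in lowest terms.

first term: -27/8 + 3/10*e1 + 9/8*e3 + 1/10*e1 e3
second term: 27/8 + 3/10*e1 - 9/8*e3 - 1/10*e1 e3
Answer: -27/4 + 9/4*e3 + 1/5*e1 e3


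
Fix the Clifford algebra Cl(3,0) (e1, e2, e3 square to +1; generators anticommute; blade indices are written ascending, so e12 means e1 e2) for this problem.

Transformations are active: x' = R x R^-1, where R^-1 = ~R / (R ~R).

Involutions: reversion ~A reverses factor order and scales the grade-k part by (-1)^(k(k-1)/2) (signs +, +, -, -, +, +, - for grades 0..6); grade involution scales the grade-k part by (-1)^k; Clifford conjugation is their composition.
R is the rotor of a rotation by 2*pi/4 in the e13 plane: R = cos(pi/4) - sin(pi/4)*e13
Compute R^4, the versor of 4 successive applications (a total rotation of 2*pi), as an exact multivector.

The rotor phase is half the rotation angle and phases add under composition, so 4 steps in the e13 plane accumulate phase 4*(pi/4) = pi: R^4 = cos(pi) - sin(pi)*e13.
cos(pi) = -1 and sin(pi) = 0, so R^4 = -1. The total rotation 2*pi is 1 full turn, so every vector returns to itself, yet the rotor is -1, on the OTHER sheet of the double cover (an odd number of 2*pi turns).
Answer: -1


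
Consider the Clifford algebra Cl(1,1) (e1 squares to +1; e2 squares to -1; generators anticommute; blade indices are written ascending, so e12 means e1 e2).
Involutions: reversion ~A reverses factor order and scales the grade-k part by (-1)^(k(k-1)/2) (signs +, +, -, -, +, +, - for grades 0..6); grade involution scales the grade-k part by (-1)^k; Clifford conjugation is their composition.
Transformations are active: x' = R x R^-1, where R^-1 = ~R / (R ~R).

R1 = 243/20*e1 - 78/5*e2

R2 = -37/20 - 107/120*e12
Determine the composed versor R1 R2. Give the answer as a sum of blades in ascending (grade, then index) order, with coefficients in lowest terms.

Distribute over the terms of R1 (each basis-blade product reordered to ascending indices, repeated generators contracted through their squares):
(243/20*e1) R2 = -8991/400*e1 - 8667/800*e2
(-78/5*e2) R2 = 1391/100*e1 + 1443/50*e2
Summing the partial products and collecting blades:
Answer: -3427/400*e1 + 14421/800*e2


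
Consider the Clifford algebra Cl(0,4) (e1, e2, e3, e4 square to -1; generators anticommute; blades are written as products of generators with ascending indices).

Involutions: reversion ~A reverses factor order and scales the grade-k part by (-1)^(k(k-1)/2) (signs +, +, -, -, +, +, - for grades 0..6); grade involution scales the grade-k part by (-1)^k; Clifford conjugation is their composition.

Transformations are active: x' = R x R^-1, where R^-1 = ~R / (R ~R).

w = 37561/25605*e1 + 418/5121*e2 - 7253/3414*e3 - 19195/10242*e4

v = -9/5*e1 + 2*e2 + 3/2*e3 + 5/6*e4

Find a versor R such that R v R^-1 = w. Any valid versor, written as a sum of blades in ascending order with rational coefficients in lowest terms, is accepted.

Why this works: both vectors square to -4583/450, so q(v) = q(w) and R = v + w = -8528/25605*e1 + 10660/5121*e2 - 1066/1707*e3 - 5330/5121*e4 carries v to w — its own direction survives, the complement (v - w)/2 flips.
Answer: -8528/25605*e1 + 10660/5121*e2 - 1066/1707*e3 - 5330/5121*e4


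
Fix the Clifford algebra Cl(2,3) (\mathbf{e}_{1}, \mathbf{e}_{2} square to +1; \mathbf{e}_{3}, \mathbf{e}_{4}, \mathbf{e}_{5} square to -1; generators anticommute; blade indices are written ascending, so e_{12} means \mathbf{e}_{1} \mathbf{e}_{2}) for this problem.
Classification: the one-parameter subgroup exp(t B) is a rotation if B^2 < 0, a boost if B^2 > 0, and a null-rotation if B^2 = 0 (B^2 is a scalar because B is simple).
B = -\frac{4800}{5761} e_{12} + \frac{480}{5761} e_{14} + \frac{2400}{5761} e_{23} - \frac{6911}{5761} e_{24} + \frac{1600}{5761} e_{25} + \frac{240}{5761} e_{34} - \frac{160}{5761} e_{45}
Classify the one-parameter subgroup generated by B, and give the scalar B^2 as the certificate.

B^2 term by term: the squares give (-\frac{4800}{5761})^2*(e_{12})^2 + (\frac{480}{5761})^2*(e_{14})^2 + (\frac{2400}{5761})^2*(e_{23})^2 + (-\frac{6911}{5761})^2*(e_{24})^2 + (\frac{1600}{5761})^2*(e_{25})^2 + (\frac{240}{5761})^2*(e_{34})^2 + (-\frac{160}{5761})^2*(e_{45})^2 = \frac{23040000}{33189121}*(-1) + \frac{230400}{33189121}*(+1) + \frac{5760000}{33189121}*(+1) + \frac{47761921}{33189121}*(+1) + \frac{2560000}{33189121}*(+1) + \frac{57600}{33189121}*(-1) + \frac{25600}{33189121}*(-1) = 1 (each basis 2-blade squares to minus the product of its generators' squares); cross terms between blades sharing an index anticommute and cancel; the commuting (index-disjoint) pairs give grade-4 terms 2*c*c'*(blade product), which cancel blade by blade — e_{1234}: -\frac{2304000}{33189121} + \frac{2304000}{33189121} = 0; e_{1245}: \frac{1536000}{33189121} - \frac{1536000}{33189121} = 0; e_{2345}: -\frac{768000}{33189121} + \frac{768000}{33189121} = 0 — confirming B is simple. So B^2 = 1.
Answer: boost, certificate B^2 = 1. B^2 = 1 is basis-independent, so its sign is the whole story.


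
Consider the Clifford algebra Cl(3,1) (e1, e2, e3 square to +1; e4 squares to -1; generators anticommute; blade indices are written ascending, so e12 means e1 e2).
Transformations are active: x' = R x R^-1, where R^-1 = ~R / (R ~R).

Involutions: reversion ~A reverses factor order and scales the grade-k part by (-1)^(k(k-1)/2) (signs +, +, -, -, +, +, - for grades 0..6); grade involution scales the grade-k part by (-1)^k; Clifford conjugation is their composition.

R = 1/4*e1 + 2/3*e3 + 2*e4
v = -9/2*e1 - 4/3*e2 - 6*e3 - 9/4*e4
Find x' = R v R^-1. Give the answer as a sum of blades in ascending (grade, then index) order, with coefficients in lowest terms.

~R = 1/4*e1 + 2/3*e3 + 2*e4, and R ~R = -503/144, so R^-1 = ~R / (-503/144).
R v = -5/8 - 1/3*e12 + 3/2*e13 + 135/16*e14 + 8/9*e23 + 8/3*e24 + 21/2*e34
Answer: 4617/1006*e1 + 4/3*e2 + 3138/503*e3 + 5967/2012*e4


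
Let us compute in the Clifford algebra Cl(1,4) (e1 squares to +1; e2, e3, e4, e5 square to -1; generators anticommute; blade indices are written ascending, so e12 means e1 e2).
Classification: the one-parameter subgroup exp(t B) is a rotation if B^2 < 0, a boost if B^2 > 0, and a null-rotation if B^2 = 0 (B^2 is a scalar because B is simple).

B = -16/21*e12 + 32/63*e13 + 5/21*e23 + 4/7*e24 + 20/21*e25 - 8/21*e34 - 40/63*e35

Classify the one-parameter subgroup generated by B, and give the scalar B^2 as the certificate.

B^2 term by term: the squares give (-16/21)^2*(e12)^2 + (32/63)^2*(e13)^2 + (5/21)^2*(e23)^2 + (4/7)^2*(e24)^2 + (20/21)^2*(e25)^2 + (-8/21)^2*(e34)^2 + (-40/63)^2*(e35)^2 = 256/441*(+1) + 1024/3969*(+1) + 25/441*(-1) + 16/49*(-1) + 400/441*(-1) + 64/441*(-1) + 1600/3969*(-1) = -1 (each basis 2-blade squares to minus the product of its generators' squares); cross terms between blades sharing an index anticommute and cancel; the commuting (index-disjoint) pairs give grade-4 terms 2*c*c'*(blade product), which cancel blade by blade — e1234: 256/441 - 256/441 = 0; e1235: 1280/1323 - 1280/1323 = 0; e2345: 320/441 - 320/441 = 0 — confirming B is simple. So B^2 = -1.
Answer: rotation, certificate B^2 = -1. Check the certificate: B^2 = -1, and that sign is decisive whatever form B takes.


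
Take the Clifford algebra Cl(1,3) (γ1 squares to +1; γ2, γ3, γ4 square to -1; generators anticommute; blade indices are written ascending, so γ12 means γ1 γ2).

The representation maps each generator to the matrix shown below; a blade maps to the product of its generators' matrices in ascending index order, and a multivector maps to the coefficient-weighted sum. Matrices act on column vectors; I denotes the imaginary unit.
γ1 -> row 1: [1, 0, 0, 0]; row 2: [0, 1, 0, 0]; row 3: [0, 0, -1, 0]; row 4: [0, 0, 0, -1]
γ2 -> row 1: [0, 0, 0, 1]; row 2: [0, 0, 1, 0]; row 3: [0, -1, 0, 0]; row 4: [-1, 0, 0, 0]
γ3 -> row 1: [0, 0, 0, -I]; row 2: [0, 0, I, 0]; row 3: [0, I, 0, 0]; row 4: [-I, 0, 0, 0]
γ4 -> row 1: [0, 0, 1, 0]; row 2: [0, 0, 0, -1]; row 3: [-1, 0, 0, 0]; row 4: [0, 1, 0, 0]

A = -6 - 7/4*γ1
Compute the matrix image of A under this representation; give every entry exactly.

M = (-6)*1 + (-7/4)*rho(γ1), summed entrywise (1 is the identity matrix):
Answer: row 1: [-31/4, 0, 0, 0]; row 2: [0, -31/4, 0, 0]; row 3: [0, 0, -17/4, 0]; row 4: [0, 0, 0, -17/4]


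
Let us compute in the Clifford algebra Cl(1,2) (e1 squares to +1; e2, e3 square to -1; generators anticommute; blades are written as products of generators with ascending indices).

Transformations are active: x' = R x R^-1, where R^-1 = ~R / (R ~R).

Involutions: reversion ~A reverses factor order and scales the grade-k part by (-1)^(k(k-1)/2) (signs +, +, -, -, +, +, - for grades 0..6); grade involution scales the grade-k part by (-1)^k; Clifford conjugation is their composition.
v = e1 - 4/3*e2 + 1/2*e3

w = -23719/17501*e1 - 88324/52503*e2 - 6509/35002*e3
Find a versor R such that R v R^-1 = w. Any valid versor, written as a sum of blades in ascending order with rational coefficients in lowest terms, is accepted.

Key observation: q(v) = q(w) = -37/36 (sandwiches preserve the norm), so R = v + w = -6218/17501*e1 - 52776/17501*e2 + 5496/17501*e3 works whenever it is invertible — the component of v along it is kept and (v - w)/2 reverses, sending v to w.
Answer: -6218/17501*e1 - 52776/17501*e2 + 5496/17501*e3


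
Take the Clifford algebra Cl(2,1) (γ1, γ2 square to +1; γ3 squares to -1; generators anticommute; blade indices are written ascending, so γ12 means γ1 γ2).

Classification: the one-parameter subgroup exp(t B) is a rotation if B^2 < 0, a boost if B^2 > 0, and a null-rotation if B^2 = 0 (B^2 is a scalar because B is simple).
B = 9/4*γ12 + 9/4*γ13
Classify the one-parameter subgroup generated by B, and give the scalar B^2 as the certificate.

B^2 term by term: the squares give (9/4)^2*(γ12)^2 + (9/4)^2*(γ13)^2 = 81/16*(-1) + 81/16*(+1) = 0 (each basis 2-blade squares to minus the product of its generators' squares); cross terms between blades sharing an index anticommute and cancel. So B^2 = 0.
Answer: null-rotation, certificate B^2 = 0. The class reads off the invariant scalar 0 directly.


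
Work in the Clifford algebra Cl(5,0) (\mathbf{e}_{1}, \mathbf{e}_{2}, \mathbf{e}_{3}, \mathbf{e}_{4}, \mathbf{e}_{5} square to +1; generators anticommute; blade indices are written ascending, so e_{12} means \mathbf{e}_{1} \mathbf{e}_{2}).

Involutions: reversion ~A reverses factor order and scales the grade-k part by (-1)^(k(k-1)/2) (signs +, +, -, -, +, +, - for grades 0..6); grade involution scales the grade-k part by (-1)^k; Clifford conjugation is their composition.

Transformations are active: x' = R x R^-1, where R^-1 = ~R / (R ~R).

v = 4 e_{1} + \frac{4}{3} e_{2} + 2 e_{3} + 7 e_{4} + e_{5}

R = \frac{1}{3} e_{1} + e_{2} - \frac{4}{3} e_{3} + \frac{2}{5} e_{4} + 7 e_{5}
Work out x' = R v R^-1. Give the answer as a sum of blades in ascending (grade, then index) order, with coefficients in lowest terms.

~R = \frac{1}{3} e_{1} + e_{2} - \frac{4}{3} e_{3} + \frac{2}{5} e_{4} + 7 e_{5}, and R ~R = \frac{11711}{225}, so R^-1 = ~R / (\frac{11711}{225}).
R v = \frac{49}{5} - \frac{32}{9} e_{12} + 6 e_{13} + \frac{11}{15} e_{14} - \frac{83}{3} e_{15} + \frac{34}{9} e_{23} + \frac{97}{15} e_{24} - \frac{25}{3} e_{25} - \frac{152}{15} e_{34} - \frac{46}{3} e_{35} - \frac{243}{5} e_{45}
Answer: -\frac{926}{239} e_{1} - \frac{686}{717} e_{2} - \frac{598}{239} e_{3} - \frac{1637}{239} e_{4} + \frac{391}{239} e_{5}


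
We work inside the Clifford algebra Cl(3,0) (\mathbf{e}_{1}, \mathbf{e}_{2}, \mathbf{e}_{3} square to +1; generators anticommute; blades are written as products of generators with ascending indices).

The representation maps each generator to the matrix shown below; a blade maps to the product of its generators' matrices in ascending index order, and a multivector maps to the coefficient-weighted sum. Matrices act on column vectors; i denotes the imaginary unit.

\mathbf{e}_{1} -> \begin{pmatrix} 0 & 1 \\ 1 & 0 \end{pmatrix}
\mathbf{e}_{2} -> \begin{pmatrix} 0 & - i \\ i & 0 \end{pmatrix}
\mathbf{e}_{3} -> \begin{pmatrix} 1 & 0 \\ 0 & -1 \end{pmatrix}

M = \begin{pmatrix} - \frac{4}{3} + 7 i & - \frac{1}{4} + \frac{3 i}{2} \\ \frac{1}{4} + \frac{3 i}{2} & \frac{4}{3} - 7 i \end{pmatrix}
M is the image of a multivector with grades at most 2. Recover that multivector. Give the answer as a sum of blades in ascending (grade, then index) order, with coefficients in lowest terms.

Method: 1, rho(e_{1}), rho(e_{2}), rho(e_{3}) form a trace-orthogonal basis of the 2x2 complex matrices (tr(X Y) = 2 if X = Y, else 0), so M = m0*1 + m1*rho(e_{1}) + m2*rho(e_{2}) + m3*rho(e_{3}) with m0 = tr(M)/2 = 0, m1 = tr(M rho(e_{1}))/2 = \frac{3 i}{2}, m2 = tr(M rho(e_{2}))/2 = - \frac{i}{4}, m3 = tr(M rho(e_{3}))/2 = - \frac{4}{3} + 7 i.
Multiplying table entries, the bivector images are rho(e_{1} e_{2}) = i*rho(e_{3}), rho(e_{1} e_{3}) = -i*rho(e_{2}), rho(e_{2} e_{3}) = i*rho(e_{1}); with real blade coefficients the real parts of m0..m3 are the coefficients of 1, e_{1}, e_{2}, e_{3} and the imaginary parts give the bivectors (e_{2} e_{3}: Im m1, e_{1} e_{3}: -Im m2, e_{1} e_{2}: Im m3).
Answer: -\frac{4}{3} e_{3} + 7 e_{1} e_{2} + \frac{1}{4} e_{1} e_{3} + \frac{3}{2} e_{2} e_{3}


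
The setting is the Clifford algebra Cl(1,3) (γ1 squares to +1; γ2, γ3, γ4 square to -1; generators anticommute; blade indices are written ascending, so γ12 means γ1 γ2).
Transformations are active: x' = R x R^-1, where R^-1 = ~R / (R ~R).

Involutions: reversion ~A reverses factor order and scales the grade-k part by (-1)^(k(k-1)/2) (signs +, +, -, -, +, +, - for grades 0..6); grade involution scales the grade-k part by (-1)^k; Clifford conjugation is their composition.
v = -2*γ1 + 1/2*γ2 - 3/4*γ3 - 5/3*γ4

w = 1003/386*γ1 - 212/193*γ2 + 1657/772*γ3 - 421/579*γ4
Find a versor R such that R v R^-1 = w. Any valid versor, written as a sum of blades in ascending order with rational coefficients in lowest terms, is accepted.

Sketch: the shared square 59/144 makes R = v + w = 231/386*γ1 - 231/386*γ2 + 539/386*γ3 - 462/193*γ4 the natural versor; its sandwich fixes that direction, negates (v - w)/2, and sends v to w.
Answer: 231/386*γ1 - 231/386*γ2 + 539/386*γ3 - 462/193*γ4


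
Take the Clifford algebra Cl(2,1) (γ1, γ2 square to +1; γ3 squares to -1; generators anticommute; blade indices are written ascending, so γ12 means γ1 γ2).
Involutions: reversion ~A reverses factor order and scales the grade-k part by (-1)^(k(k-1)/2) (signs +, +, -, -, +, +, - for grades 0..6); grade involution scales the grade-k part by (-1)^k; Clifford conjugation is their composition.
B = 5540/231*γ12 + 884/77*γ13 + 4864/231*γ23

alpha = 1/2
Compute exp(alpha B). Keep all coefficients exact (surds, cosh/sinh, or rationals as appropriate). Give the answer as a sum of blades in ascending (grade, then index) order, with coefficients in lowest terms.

B^2 term by term: the squares give (5540/231)^2*(γ12)^2 + (884/77)^2*(γ13)^2 + (4864/231)^2*(γ23)^2 = 30691600/53361*(-1) + 781456/5929*(+1) + 23658496/53361*(+1) = 0 (each basis 2-blade squares to minus the product of its generators' squares); cross terms between blades sharing an index anticommute and cancel. So B^2 = 0.
B^2 = 0, so the series truncates immediately: exp(alpha B) = 1 + alpha B (parabolic case).
Answer: 1 + 2770/231*γ12 + 442/77*γ13 + 2432/231*γ23


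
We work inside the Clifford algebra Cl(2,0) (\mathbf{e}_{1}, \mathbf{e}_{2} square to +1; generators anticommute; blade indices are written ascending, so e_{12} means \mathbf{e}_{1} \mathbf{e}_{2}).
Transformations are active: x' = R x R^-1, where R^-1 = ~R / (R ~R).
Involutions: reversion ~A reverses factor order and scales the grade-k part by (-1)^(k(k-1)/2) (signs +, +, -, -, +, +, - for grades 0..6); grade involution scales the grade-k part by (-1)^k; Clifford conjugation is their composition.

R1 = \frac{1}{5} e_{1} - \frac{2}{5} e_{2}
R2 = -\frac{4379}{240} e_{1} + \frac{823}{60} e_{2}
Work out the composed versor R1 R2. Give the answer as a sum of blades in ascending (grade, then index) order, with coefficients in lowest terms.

Distribute over the terms of R1 (each basis-blade product reordered to ascending indices, repeated generators contracted through their squares):
(\frac{1}{5} e_{1}) R2 = -\frac{4379}{1200} + \frac{823}{300} e_{12}
(-\frac{2}{5} e_{2}) R2 = -\frac{823}{150} - \frac{4379}{600} e_{12}
Summing the partial products and collecting blades:
Answer: -\frac{10963}{1200} - \frac{911}{200} e_{12}


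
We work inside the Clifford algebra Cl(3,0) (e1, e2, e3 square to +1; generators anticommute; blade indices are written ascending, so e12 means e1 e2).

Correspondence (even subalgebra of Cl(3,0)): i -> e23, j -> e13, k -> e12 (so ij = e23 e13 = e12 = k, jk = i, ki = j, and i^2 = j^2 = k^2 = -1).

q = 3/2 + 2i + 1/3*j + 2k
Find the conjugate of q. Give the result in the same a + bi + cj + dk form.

In blades: q = 3/2 + 2*e12 + 1/3*e13 + 2*e23.
Quaternion conjugation is reversion on the even subalgebra: the scalar is fixed and every grade-2 blade flips sign, giving 3/2 - 2*e12 - 1/3*e13 - 2*e23; translating back:
Answer: 3/2 - 2i - 1/3*j - 2k


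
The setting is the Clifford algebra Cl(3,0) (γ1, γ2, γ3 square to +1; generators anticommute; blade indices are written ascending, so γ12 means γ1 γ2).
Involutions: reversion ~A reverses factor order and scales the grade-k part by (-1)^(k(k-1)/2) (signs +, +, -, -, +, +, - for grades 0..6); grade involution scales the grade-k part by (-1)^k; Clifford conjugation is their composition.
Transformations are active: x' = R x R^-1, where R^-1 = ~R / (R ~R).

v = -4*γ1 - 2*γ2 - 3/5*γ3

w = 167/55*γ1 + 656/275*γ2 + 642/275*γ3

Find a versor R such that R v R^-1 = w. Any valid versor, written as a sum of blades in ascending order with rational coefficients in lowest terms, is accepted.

Construction: equal norms (both 509/25) license R = v + w = -53/55*γ1 + 106/275*γ2 + 477/275*γ3 — nothing changes along that direction, while (v - w)/2 changes sign, so v maps onto w.
Answer: -53/55*γ1 + 106/275*γ2 + 477/275*γ3


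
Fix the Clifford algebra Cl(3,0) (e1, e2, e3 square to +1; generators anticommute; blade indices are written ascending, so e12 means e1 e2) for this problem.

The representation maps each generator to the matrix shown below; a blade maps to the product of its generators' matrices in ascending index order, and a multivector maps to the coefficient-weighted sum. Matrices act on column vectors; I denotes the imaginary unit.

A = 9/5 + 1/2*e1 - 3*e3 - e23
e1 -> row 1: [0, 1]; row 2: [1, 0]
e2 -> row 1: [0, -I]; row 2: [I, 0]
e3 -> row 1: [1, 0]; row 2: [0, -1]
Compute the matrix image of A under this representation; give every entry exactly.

Bivector images (products of the table entries): rho(e23) = rho(e2)rho(e3) = row 1: [0, I]; row 2: [I, 0].
M = (9/5)*1 + (1/2)*rho(e1) + (-3)*rho(e3) + (-1)*rho(e23), summed entrywise (1 is the identity matrix):
Answer: row 1: [-6/5, 1/2 - I]; row 2: [1/2 - I, 24/5]
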